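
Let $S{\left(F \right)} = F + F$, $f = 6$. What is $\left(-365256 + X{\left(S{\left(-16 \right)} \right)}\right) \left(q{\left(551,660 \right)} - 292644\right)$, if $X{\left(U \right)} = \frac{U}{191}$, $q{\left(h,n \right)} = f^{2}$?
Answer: $\frac{20413483444224}{191} \approx 1.0688 \cdot 10^{11}$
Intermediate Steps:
$S{\left(F \right)} = 2 F$
$q{\left(h,n \right)} = 36$ ($q{\left(h,n \right)} = 6^{2} = 36$)
$X{\left(U \right)} = \frac{U}{191}$ ($X{\left(U \right)} = U \frac{1}{191} = \frac{U}{191}$)
$\left(-365256 + X{\left(S{\left(-16 \right)} \right)}\right) \left(q{\left(551,660 \right)} - 292644\right) = \left(-365256 + \frac{2 \left(-16\right)}{191}\right) \left(36 - 292644\right) = \left(-365256 + \frac{1}{191} \left(-32\right)\right) \left(-292608\right) = \left(-365256 - \frac{32}{191}\right) \left(-292608\right) = \left(- \frac{69763928}{191}\right) \left(-292608\right) = \frac{20413483444224}{191}$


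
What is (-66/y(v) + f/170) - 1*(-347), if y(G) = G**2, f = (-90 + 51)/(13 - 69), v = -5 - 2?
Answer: 23034593/66640 ≈ 345.66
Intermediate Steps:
v = -7
f = 39/56 (f = -39/(-56) = -39*(-1/56) = 39/56 ≈ 0.69643)
(-66/y(v) + f/170) - 1*(-347) = (-66/((-7)**2) + (39/56)/170) - 1*(-347) = (-66/49 + (39/56)*(1/170)) + 347 = (-66*1/49 + 39/9520) + 347 = (-66/49 + 39/9520) + 347 = -89487/66640 + 347 = 23034593/66640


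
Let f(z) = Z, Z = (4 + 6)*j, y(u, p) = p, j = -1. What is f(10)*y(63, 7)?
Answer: -70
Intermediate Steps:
Z = -10 (Z = (4 + 6)*(-1) = 10*(-1) = -10)
f(z) = -10
f(10)*y(63, 7) = -10*7 = -70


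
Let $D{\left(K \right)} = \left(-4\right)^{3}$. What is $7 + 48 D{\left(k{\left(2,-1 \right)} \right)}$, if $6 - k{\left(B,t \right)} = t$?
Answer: $-3065$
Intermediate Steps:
$k{\left(B,t \right)} = 6 - t$
$D{\left(K \right)} = -64$
$7 + 48 D{\left(k{\left(2,-1 \right)} \right)} = 7 + 48 \left(-64\right) = 7 - 3072 = -3065$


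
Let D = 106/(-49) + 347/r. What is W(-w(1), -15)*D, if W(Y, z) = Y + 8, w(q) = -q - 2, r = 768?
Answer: -708455/37632 ≈ -18.826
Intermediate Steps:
w(q) = -2 - q
W(Y, z) = 8 + Y
D = -64405/37632 (D = 106/(-49) + 347/768 = 106*(-1/49) + 347*(1/768) = -106/49 + 347/768 = -64405/37632 ≈ -1.7114)
W(-w(1), -15)*D = (8 - (-2 - 1*1))*(-64405/37632) = (8 - (-2 - 1))*(-64405/37632) = (8 - 1*(-3))*(-64405/37632) = (8 + 3)*(-64405/37632) = 11*(-64405/37632) = -708455/37632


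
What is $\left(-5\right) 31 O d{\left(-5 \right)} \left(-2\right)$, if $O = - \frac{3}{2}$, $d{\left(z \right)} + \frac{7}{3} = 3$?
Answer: $-310$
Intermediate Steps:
$d{\left(z \right)} = \frac{2}{3}$ ($d{\left(z \right)} = - \frac{7}{3} + 3 = \frac{2}{3}$)
$O = - \frac{3}{2}$ ($O = \left(-3\right) \frac{1}{2} = - \frac{3}{2} \approx -1.5$)
$\left(-5\right) 31 O d{\left(-5 \right)} \left(-2\right) = \left(-5\right) 31 \left(- \frac{3}{2}\right) \frac{2}{3} \left(-2\right) = - 155 \left(\left(-1\right) \left(-2\right)\right) = \left(-155\right) 2 = -310$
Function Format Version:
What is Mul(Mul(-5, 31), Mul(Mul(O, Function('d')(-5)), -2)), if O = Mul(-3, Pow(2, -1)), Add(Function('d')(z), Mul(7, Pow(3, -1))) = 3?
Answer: -310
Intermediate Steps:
Function('d')(z) = Rational(2, 3) (Function('d')(z) = Add(Rational(-7, 3), 3) = Rational(2, 3))
O = Rational(-3, 2) (O = Mul(-3, Rational(1, 2)) = Rational(-3, 2) ≈ -1.5000)
Mul(Mul(-5, 31), Mul(Mul(O, Function('d')(-5)), -2)) = Mul(Mul(-5, 31), Mul(Mul(Rational(-3, 2), Rational(2, 3)), -2)) = Mul(-155, Mul(-1, -2)) = Mul(-155, 2) = -310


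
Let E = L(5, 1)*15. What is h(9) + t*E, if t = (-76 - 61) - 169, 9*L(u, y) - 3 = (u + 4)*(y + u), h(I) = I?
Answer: -29061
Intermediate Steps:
L(u, y) = ⅓ + (4 + u)*(u + y)/9 (L(u, y) = ⅓ + ((u + 4)*(y + u))/9 = ⅓ + ((4 + u)*(u + y))/9 = ⅓ + (4 + u)*(u + y)/9)
t = -306 (t = -137 - 169 = -306)
E = 95 (E = (⅓ + (⅑)*5² + (4/9)*5 + (4/9)*1 + (⅑)*5*1)*15 = (⅓ + (⅑)*25 + 20/9 + 4/9 + 5/9)*15 = (⅓ + 25/9 + 20/9 + 4/9 + 5/9)*15 = (19/3)*15 = 95)
h(9) + t*E = 9 - 306*95 = 9 - 29070 = -29061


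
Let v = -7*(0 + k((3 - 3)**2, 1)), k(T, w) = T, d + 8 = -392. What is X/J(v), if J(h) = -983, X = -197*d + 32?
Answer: -78832/983 ≈ -80.195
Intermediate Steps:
d = -400 (d = -8 - 392 = -400)
X = 78832 (X = -197*(-400) + 32 = 78800 + 32 = 78832)
v = 0 (v = -7*(0 + (3 - 3)**2) = -7*(0 + 0**2) = -7*(0 + 0) = -7*0 = 0)
X/J(v) = 78832/(-983) = 78832*(-1/983) = -78832/983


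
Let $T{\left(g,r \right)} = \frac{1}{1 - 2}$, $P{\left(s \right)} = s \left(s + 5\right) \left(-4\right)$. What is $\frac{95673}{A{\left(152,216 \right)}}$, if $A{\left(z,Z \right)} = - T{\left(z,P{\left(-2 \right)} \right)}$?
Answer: $95673$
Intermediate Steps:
$P{\left(s \right)} = - 4 s \left(5 + s\right)$ ($P{\left(s \right)} = s \left(5 + s\right) \left(-4\right) = - 4 s \left(5 + s\right)$)
$T{\left(g,r \right)} = -1$ ($T{\left(g,r \right)} = \frac{1}{-1} = -1$)
$A{\left(z,Z \right)} = 1$ ($A{\left(z,Z \right)} = \left(-1\right) \left(-1\right) = 1$)
$\frac{95673}{A{\left(152,216 \right)}} = \frac{95673}{1} = 95673 \cdot 1 = 95673$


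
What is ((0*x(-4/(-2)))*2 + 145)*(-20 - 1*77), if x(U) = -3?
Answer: -14065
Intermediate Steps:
((0*x(-4/(-2)))*2 + 145)*(-20 - 1*77) = ((0*(-3))*2 + 145)*(-20 - 1*77) = (0*2 + 145)*(-20 - 77) = (0 + 145)*(-97) = 145*(-97) = -14065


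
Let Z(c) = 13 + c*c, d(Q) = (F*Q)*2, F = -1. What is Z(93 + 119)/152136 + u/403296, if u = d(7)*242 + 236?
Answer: 183869225/639123336 ≈ 0.28769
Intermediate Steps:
d(Q) = -2*Q (d(Q) = -Q*2 = -2*Q)
Z(c) = 13 + c²
u = -3152 (u = -2*7*242 + 236 = -14*242 + 236 = -3388 + 236 = -3152)
Z(93 + 119)/152136 + u/403296 = (13 + (93 + 119)²)/152136 - 3152/403296 = (13 + 212²)*(1/152136) - 3152*1/403296 = (13 + 44944)*(1/152136) - 197/25206 = 44957*(1/152136) - 197/25206 = 44957/152136 - 197/25206 = 183869225/639123336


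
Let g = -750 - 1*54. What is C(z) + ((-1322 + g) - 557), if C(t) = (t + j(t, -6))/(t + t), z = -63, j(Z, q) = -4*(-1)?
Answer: -337999/126 ≈ -2682.5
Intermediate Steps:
j(Z, q) = 4
g = -804 (g = -750 - 54 = -804)
C(t) = (4 + t)/(2*t) (C(t) = (t + 4)/(t + t) = (4 + t)/((2*t)) = (4 + t)*(1/(2*t)) = (4 + t)/(2*t))
C(z) + ((-1322 + g) - 557) = (½)*(4 - 63)/(-63) + ((-1322 - 804) - 557) = (½)*(-1/63)*(-59) + (-2126 - 557) = 59/126 - 2683 = -337999/126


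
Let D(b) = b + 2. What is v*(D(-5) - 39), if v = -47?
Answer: 1974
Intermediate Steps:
D(b) = 2 + b
v*(D(-5) - 39) = -47*((2 - 5) - 39) = -47*(-3 - 39) = -47*(-42) = 1974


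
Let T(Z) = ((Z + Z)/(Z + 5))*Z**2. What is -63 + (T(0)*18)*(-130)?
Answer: -63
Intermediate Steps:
T(Z) = 2*Z**3/(5 + Z) (T(Z) = ((2*Z)/(5 + Z))*Z**2 = (2*Z/(5 + Z))*Z**2 = 2*Z**3/(5 + Z))
-63 + (T(0)*18)*(-130) = -63 + ((2*0**3/(5 + 0))*18)*(-130) = -63 + ((2*0/5)*18)*(-130) = -63 + ((2*0*(1/5))*18)*(-130) = -63 + (0*18)*(-130) = -63 + 0*(-130) = -63 + 0 = -63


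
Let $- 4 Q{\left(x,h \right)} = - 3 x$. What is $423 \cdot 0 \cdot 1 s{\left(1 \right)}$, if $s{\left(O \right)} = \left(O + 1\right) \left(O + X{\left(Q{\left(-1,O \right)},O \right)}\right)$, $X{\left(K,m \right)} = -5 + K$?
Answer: $0$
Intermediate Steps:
$Q{\left(x,h \right)} = \frac{3 x}{4}$ ($Q{\left(x,h \right)} = - \frac{\left(-3\right) x}{4} = \frac{3 x}{4}$)
$s{\left(O \right)} = \left(1 + O\right) \left(- \frac{23}{4} + O\right)$ ($s{\left(O \right)} = \left(O + 1\right) \left(O + \left(-5 + \frac{3}{4} \left(-1\right)\right)\right) = \left(1 + O\right) \left(O - \frac{23}{4}\right) = \left(1 + O\right) \left(- \frac{23}{4} + O\right)$)
$423 \cdot 0 \cdot 1 s{\left(1 \right)} = 423 \cdot 0 \cdot 1 \left(- \frac{23}{4} + 1^{2} - \frac{19}{4}\right) = 423 \cdot 0 \left(- \frac{23}{4} + 1 - \frac{19}{4}\right) = 423 \cdot 0 \left(- \frac{19}{2}\right) = 423 \cdot 0 = 0$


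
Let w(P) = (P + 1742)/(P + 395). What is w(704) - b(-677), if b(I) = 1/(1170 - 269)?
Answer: 2202747/990199 ≈ 2.2245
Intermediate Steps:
w(P) = (1742 + P)/(395 + P)
b(I) = 1/901
w(704) - b(-677) = (1742 + 704)/(395 + 704) - 1*1/901 = 2446/1099 - 1/901 = 2202747/990199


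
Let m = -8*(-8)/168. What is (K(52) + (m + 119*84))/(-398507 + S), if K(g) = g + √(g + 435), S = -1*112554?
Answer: -211016/10732281 - √487/511061 ≈ -0.019705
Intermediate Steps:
S = -112554
K(g) = g + √(435 + g)
m = 8/21 (m = 64*(1/168) = 8/21 ≈ 0.38095)
(K(52) + (m + 119*84))/(-398507 + S) = ((52 + √(435 + 52)) + (8/21 + 119*84))/(-398507 - 112554) = ((52 + √487) + (8/21 + 9996))/(-511061) = ((52 + √487) + 209924/21)*(-1/511061) = (211016/21 + √487)*(-1/511061) = -211016/10732281 - √487/511061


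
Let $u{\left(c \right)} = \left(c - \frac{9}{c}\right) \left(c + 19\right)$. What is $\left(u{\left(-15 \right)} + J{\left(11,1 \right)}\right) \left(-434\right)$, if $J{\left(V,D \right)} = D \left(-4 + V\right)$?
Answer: $\frac{109802}{5} \approx 21960.0$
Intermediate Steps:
$u{\left(c \right)} = \left(19 + c\right) \left(c - \frac{9}{c}\right)$ ($u{\left(c \right)} = \left(c - \frac{9}{c}\right) \left(19 + c\right) = \left(19 + c\right) \left(c - \frac{9}{c}\right)$)
$\left(u{\left(-15 \right)} + J{\left(11,1 \right)}\right) \left(-434\right) = \left(\left(-9 + \left(-15\right)^{2} - \frac{171}{-15} + 19 \left(-15\right)\right) + 1 \left(-4 + 11\right)\right) \left(-434\right) = \left(\left(-9 + 225 - - \frac{57}{5} - 285\right) + 1 \cdot 7\right) \left(-434\right) = \left(\left(-9 + 225 + \frac{57}{5} - 285\right) + 7\right) \left(-434\right) = \left(- \frac{288}{5} + 7\right) \left(-434\right) = \left(- \frac{253}{5}\right) \left(-434\right) = \frac{109802}{5}$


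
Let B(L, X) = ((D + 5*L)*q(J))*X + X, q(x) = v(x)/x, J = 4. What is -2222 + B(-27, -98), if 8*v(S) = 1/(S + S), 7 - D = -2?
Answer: -145393/64 ≈ -2271.8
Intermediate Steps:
D = 9 (D = 7 - 1*(-2) = 7 + 2 = 9)
v(S) = 1/(16*S) (v(S) = 1/(8*(S + S)) = 1/(8*((2*S))) = (1/(2*S))/8 = 1/(16*S))
q(x) = 1/(16*x²) (q(x) = (1/(16*x))/x = 1/(16*x²))
B(L, X) = X + X*(9/256 + 5*L/256) (B(L, X) = ((9 + 5*L)*((1/16)/4²))*X + X = ((9 + 5*L)*((1/16)*(1/16)))*X + X = ((9 + 5*L)*(1/256))*X + X = (9/256 + 5*L/256)*X + X = X*(9/256 + 5*L/256) + X = X + X*(9/256 + 5*L/256))
-2222 + B(-27, -98) = -2222 + (5/256)*(-98)*(53 - 27) = -2222 + (5/256)*(-98)*26 = -2222 - 3185/64 = -145393/64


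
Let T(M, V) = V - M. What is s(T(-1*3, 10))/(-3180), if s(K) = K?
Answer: -13/3180 ≈ -0.0040881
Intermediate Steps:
s(T(-1*3, 10))/(-3180) = (10 - (-1)*3)/(-3180) = (10 - 1*(-3))*(-1/3180) = (10 + 3)*(-1/3180) = 13*(-1/3180) = -13/3180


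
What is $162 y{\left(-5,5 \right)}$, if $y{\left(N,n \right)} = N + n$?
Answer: $0$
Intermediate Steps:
$162 y{\left(-5,5 \right)} = 162 \left(-5 + 5\right) = 162 \cdot 0 = 0$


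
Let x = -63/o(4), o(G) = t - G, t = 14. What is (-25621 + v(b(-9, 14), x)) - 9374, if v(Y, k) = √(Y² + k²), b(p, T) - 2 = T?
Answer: -34995 + √29569/10 ≈ -34978.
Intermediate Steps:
b(p, T) = 2 + T
o(G) = 14 - G
x = -63/10 (x = -63/(14 - 1*4) = -63/(14 - 4) = -63/10 ≈ -6.3000)
(-25621 + v(b(-9, 14), x)) - 9374 = (-25621 + √((2 + 14)² + (-63/10)²)) - 9374 = (-25621 + √(16² + 3969/100)) - 9374 = (-25621 + √(256 + 3969/100)) - 9374 = (-25621 + √(29569/100)) - 9374 = (-25621 + √29569/10) - 9374 = -34995 + √29569/10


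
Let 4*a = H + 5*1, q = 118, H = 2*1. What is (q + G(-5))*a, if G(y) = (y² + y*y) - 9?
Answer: 1113/4 ≈ 278.25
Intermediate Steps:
G(y) = -9 + 2*y² (G(y) = (y² + y²) - 9 = 2*y² - 9 = -9 + 2*y²)
H = 2
a = 7/4 (a = (2 + 5*1)/4 = (2 + 5)/4 = (¼)*7 = 7/4 ≈ 1.7500)
(q + G(-5))*a = (118 + (-9 + 2*(-5)²))*(7/4) = (118 + (-9 + 2*25))*(7/4) = (118 + (-9 + 50))*(7/4) = (118 + 41)*(7/4) = 159*(7/4) = 1113/4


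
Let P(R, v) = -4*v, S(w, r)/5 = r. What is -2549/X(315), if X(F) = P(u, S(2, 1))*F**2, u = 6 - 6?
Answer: 2549/1984500 ≈ 0.0012845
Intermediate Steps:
S(w, r) = 5*r
u = 0
X(F) = -20*F**2 (X(F) = (-20)*F**2 = (-4*5)*F**2 = -20*F**2)
-2549/X(315) = -2549/((-20*315**2)) = -2549/((-20*99225)) = -2549/(-1984500) = -2549*(-1/1984500) = 2549/1984500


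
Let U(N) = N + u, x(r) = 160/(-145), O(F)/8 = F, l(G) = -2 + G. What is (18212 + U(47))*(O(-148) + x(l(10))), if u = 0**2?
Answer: -627525312/29 ≈ -2.1639e+7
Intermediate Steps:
O(F) = 8*F
x(r) = -32/29 (x(r) = 160*(-1/145) = -32/29)
u = 0
U(N) = N (U(N) = N + 0 = N)
(18212 + U(47))*(O(-148) + x(l(10))) = (18212 + 47)*(8*(-148) - 32/29) = 18259*(-1184 - 32/29) = 18259*(-34368/29) = -627525312/29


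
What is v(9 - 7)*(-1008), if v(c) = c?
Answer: -2016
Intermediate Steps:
v(9 - 7)*(-1008) = (9 - 7)*(-1008) = 2*(-1008) = -2016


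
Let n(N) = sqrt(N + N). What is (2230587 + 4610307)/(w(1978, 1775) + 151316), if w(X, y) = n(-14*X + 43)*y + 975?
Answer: 347268862718/65805269977 - 4047528950*I*sqrt(55298)/65805269977 ≈ 5.2772 - 14.464*I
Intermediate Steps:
n(N) = sqrt(2)*sqrt(N) (n(N) = sqrt(2*N) = sqrt(2)*sqrt(N))
w(X, y) = 975 + y*sqrt(2)*sqrt(43 - 14*X) (w(X, y) = (sqrt(2)*sqrt(-14*X + 43))*y + 975 = (sqrt(2)*sqrt(43 - 14*X))*y + 975 = y*sqrt(2)*sqrt(43 - 14*X) + 975 = 975 + y*sqrt(2)*sqrt(43 - 14*X))
(2230587 + 4610307)/(w(1978, 1775) + 151316) = (2230587 + 4610307)/((975 + 1775*sqrt(86 - 28*1978)) + 151316) = 6840894/((975 + 1775*sqrt(86 - 55384)) + 151316) = 6840894/((975 + 1775*sqrt(-55298)) + 151316) = 6840894/((975 + 1775*(I*sqrt(55298))) + 151316) = 6840894/((975 + 1775*I*sqrt(55298)) + 151316) = 6840894/(152291 + 1775*I*sqrt(55298))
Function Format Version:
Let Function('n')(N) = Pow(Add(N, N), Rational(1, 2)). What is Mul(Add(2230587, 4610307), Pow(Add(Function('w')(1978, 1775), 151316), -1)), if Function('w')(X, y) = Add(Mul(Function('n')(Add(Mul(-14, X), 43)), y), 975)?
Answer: Add(Rational(347268862718, 65805269977), Mul(Rational(-4047528950, 65805269977), I, Pow(55298, Rational(1, 2)))) ≈ Add(5.2772, Mul(-14.464, I))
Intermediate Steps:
Function('n')(N) = Mul(Pow(2, Rational(1, 2)), Pow(N, Rational(1, 2))) (Function('n')(N) = Pow(Mul(2, N), Rational(1, 2)) = Mul(Pow(2, Rational(1, 2)), Pow(N, Rational(1, 2))))
Function('w')(X, y) = Add(975, Mul(y, Pow(2, Rational(1, 2)), Pow(Add(43, Mul(-14, X)), Rational(1, 2)))) (Function('w')(X, y) = Add(Mul(Mul(Pow(2, Rational(1, 2)), Pow(Add(Mul(-14, X), 43), Rational(1, 2))), y), 975) = Add(Mul(Mul(Pow(2, Rational(1, 2)), Pow(Add(43, Mul(-14, X)), Rational(1, 2))), y), 975) = Add(Mul(y, Pow(2, Rational(1, 2)), Pow(Add(43, Mul(-14, X)), Rational(1, 2))), 975) = Add(975, Mul(y, Pow(2, Rational(1, 2)), Pow(Add(43, Mul(-14, X)), Rational(1, 2)))))
Mul(Add(2230587, 4610307), Pow(Add(Function('w')(1978, 1775), 151316), -1)) = Mul(Add(2230587, 4610307), Pow(Add(Add(975, Mul(1775, Pow(Add(86, Mul(-28, 1978)), Rational(1, 2)))), 151316), -1)) = Mul(6840894, Pow(Add(Add(975, Mul(1775, Pow(Add(86, -55384), Rational(1, 2)))), 151316), -1)) = Mul(6840894, Pow(Add(Add(975, Mul(1775, Pow(-55298, Rational(1, 2)))), 151316), -1)) = Mul(6840894, Pow(Add(Add(975, Mul(1775, Mul(I, Pow(55298, Rational(1, 2))))), 151316), -1)) = Mul(6840894, Pow(Add(Add(975, Mul(1775, I, Pow(55298, Rational(1, 2)))), 151316), -1)) = Mul(6840894, Pow(Add(152291, Mul(1775, I, Pow(55298, Rational(1, 2)))), -1))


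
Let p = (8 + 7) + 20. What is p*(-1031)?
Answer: -36085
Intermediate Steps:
p = 35 (p = 15 + 20 = 35)
p*(-1031) = 35*(-1031) = -36085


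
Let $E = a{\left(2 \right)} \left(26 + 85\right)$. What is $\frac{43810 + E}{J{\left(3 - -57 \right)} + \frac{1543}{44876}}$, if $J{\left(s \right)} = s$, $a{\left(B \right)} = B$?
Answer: $\frac{1975980032}{2694103} \approx 733.45$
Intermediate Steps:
$E = 222$ ($E = 2 \left(26 + 85\right) = 2 \cdot 111 = 222$)
$\frac{43810 + E}{J{\left(3 - -57 \right)} + \frac{1543}{44876}} = \frac{43810 + 222}{\left(3 - -57\right) + \frac{1543}{44876}} = \frac{44032}{\left(3 + 57\right) + 1543 \cdot \frac{1}{44876}} = \frac{44032}{60 + \frac{1543}{44876}} = \frac{44032}{\frac{2694103}{44876}} = 44032 \cdot \frac{44876}{2694103} = \frac{1975980032}{2694103}$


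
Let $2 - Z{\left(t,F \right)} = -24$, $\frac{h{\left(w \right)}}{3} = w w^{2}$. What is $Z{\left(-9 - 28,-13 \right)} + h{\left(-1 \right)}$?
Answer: $23$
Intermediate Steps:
$h{\left(w \right)} = 3 w^{3}$ ($h{\left(w \right)} = 3 w w^{2} = 3 w^{3}$)
$Z{\left(t,F \right)} = 26$ ($Z{\left(t,F \right)} = 2 - -24 = 2 + 24 = 26$)
$Z{\left(-9 - 28,-13 \right)} + h{\left(-1 \right)} = 26 + 3 \left(-1\right)^{3} = 26 + 3 \left(-1\right) = 26 - 3 = 23$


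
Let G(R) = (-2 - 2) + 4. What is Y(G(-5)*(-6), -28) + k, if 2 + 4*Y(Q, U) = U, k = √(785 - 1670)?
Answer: -15/2 + I*√885 ≈ -7.5 + 29.749*I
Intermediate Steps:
G(R) = 0 (G(R) = -4 + 4 = 0)
k = I*√885 (k = √(-885) = I*√885 ≈ 29.749*I)
Y(Q, U) = -½ + U/4
Y(G(-5)*(-6), -28) + k = (-½ + (¼)*(-28)) + I*√885 = (-½ - 7) + I*√885 = -15/2 + I*√885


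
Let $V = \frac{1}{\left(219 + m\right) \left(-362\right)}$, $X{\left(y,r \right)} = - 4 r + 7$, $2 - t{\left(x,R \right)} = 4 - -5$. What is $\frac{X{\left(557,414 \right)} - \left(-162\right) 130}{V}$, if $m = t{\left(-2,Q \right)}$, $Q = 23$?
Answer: $-1489677784$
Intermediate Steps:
$t{\left(x,R \right)} = -7$ ($t{\left(x,R \right)} = 2 - \left(4 - -5\right) = 2 - \left(4 + 5\right) = 2 - 9 = -7$)
$X{\left(y,r \right)} = 7 - 4 r$
$m = -7$
$V = - \frac{1}{76744}$ ($V = \frac{1}{\left(219 - 7\right) \left(-362\right)} = \frac{1}{212 \left(-362\right)} = \frac{1}{-76744} = - \frac{1}{76744} \approx -1.303 \cdot 10^{-5}$)
$\frac{X{\left(557,414 \right)} - \left(-162\right) 130}{V} = \frac{\left(7 - 1656\right) - \left(-162\right) 130}{- \frac{1}{76744}} = \left(\left(7 - 1656\right) - -21060\right) \left(-76744\right) = \left(-1649 + 21060\right) \left(-76744\right) = 19411 \left(-76744\right) = -1489677784$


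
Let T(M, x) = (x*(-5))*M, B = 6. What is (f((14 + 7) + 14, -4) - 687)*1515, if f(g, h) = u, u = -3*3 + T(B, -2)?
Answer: -963540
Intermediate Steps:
T(M, x) = -5*M*x (T(M, x) = (-5*x)*M = -5*M*x)
u = 51 (u = -3*3 - 5*6*(-2) = -9 + 60 = 51)
f(g, h) = 51
(f((14 + 7) + 14, -4) - 687)*1515 = (51 - 687)*1515 = -636*1515 = -963540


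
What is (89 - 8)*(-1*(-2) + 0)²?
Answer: 324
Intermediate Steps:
(89 - 8)*(-1*(-2) + 0)² = 81*(2 + 0)² = 81*2² = 81*4 = 324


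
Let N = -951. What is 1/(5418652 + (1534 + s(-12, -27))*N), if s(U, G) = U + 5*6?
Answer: 1/3942700 ≈ 2.5363e-7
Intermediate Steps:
s(U, G) = 30 + U (s(U, G) = U + 30 = 30 + U)
1/(5418652 + (1534 + s(-12, -27))*N) = 1/(5418652 + (1534 + (30 - 12))*(-951)) = 1/(5418652 + (1534 + 18)*(-951)) = 1/(5418652 + 1552*(-951)) = 1/(5418652 - 1475952) = 1/3942700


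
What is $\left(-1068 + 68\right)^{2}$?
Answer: $1000000$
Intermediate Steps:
$\left(-1068 + 68\right)^{2} = \left(-1000\right)^{2} = 1000000$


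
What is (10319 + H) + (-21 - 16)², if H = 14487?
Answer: 26175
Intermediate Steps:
(10319 + H) + (-21 - 16)² = (10319 + 14487) + (-21 - 16)² = 24806 + (-37)² = 24806 + 1369 = 26175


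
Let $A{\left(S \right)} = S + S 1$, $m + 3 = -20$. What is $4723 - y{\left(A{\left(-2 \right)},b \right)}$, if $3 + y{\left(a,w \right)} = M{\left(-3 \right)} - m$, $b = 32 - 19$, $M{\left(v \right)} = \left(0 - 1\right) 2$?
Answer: $4705$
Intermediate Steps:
$M{\left(v \right)} = -2$ ($M{\left(v \right)} = \left(-1\right) 2 = -2$)
$m = -23$ ($m = -3 - 20 = -23$)
$A{\left(S \right)} = 2 S$ ($A{\left(S \right)} = S + S = 2 S$)
$b = 13$ ($b = 32 - 19 = 13$)
$y{\left(a,w \right)} = 18$ ($y{\left(a,w \right)} = -3 - -21 = -3 + \left(-2 + 23\right) = -3 + 21 = 18$)
$4723 - y{\left(A{\left(-2 \right)},b \right)} = 4723 - 18 = 4705$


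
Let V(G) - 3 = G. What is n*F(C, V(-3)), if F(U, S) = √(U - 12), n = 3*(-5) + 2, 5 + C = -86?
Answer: -13*I*√103 ≈ -131.94*I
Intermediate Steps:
C = -91 (C = -5 - 86 = -91)
V(G) = 3 + G
n = -13 (n = -15 + 2 = -13)
F(U, S) = √(-12 + U)
n*F(C, V(-3)) = -13*√(-12 - 91) = -13*I*√103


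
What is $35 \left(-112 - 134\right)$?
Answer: $-8610$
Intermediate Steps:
$35 \left(-112 - 134\right) = 35 \left(-246\right) = -8610$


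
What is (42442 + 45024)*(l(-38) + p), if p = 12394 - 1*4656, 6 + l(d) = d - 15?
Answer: 671651414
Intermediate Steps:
l(d) = -21 + d (l(d) = -6 + (d - 15) = -6 + (-15 + d) = -21 + d)
p = 7738 (p = 12394 - 4656 = 7738)
(42442 + 45024)*(l(-38) + p) = (42442 + 45024)*((-21 - 38) + 7738) = 87466*(-59 + 7738) = 87466*7679 = 671651414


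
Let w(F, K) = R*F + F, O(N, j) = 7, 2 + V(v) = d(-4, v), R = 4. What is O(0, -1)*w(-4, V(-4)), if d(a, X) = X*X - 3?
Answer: -140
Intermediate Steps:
d(a, X) = -3 + X² (d(a, X) = X² - 3 = -3 + X²)
V(v) = -5 + v² (V(v) = -2 + (-3 + v²) = -5 + v²)
w(F, K) = 5*F (w(F, K) = 4*F + F = 5*F)
O(0, -1)*w(-4, V(-4)) = 7*(5*(-4)) = 7*(-20) = -140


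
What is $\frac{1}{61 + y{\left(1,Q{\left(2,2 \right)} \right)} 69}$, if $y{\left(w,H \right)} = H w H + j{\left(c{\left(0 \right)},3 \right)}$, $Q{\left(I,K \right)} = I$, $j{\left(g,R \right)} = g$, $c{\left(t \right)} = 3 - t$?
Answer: $\frac{1}{544} \approx 0.0018382$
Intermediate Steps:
$y{\left(w,H \right)} = 3 + w H^{2}$ ($y{\left(w,H \right)} = H w H + \left(3 - 0\right) = w H^{2} + \left(3 + 0\right) = w H^{2} + 3 = 3 + w H^{2}$)
$\frac{1}{61 + y{\left(1,Q{\left(2,2 \right)} \right)} 69} = \frac{1}{61 + \left(3 + 1 \cdot 2^{2}\right) 69} = \frac{1}{61 + \left(3 + 1 \cdot 4\right) 69} = \frac{1}{61 + \left(3 + 4\right) 69} = \frac{1}{61 + 7 \cdot 69} = \frac{1}{61 + 483} = \frac{1}{544}$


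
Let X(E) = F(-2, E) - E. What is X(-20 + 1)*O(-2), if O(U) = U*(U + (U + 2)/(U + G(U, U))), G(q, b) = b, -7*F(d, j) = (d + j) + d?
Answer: 624/7 ≈ 89.143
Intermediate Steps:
F(d, j) = -2*d/7 - j/7 (F(d, j) = -((d + j) + d)/7 = -(j + 2*d)/7 = -2*d/7 - j/7)
X(E) = 4/7 - 8*E/7 (X(E) = (-2/7*(-2) - E/7) - E = (4/7 - E/7) - E = 4/7 - 8*E/7)
O(U) = U*(U + (2 + U)/(2*U)) (O(U) = U*(U + (U + 2)/(U + U)) = U*(U + (2 + U)/((2*U))) = U*(U + (2 + U)*(1/(2*U))) = U*(U + (2 + U)/(2*U)))
X(-20 + 1)*O(-2) = (4/7 - 8*(-20 + 1)/7)*(1 + (-2)**2 + (1/2)*(-2)) = (4/7 - 8/7*(-19))*(1 + 4 - 1) = (4/7 + 152/7)*4 = (156/7)*4 = 624/7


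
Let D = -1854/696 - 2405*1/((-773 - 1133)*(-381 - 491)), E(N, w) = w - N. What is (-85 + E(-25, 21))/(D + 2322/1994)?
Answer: 1874118917424/72117376441 ≈ 25.987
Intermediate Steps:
D = -128461717/48198928 (D = -1854*1/696 - 2405/((-1906*(-872))) = -309/116 - 2405/1662032 = -128461717/48198928 ≈ -2.6652)
(-85 + E(-25, 21))/(D + 2322/1994) = (-85 + (21 - 1*(-25)))/(-128461717/48198928 + 2322/1994) = (-85 + (21 + 25))/(-128461717/48198928 + 2322*(1/1994)) = (-85 + 46)/(-128461717/48198928 + 1161/997) = -39/(-72117376441/48054331216) = -39*(-48054331216/72117376441) = 1874118917424/72117376441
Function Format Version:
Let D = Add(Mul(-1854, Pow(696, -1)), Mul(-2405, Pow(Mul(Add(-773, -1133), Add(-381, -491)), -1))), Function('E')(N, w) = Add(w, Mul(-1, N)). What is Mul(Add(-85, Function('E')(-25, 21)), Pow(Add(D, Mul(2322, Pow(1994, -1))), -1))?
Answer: Rational(1874118917424, 72117376441) ≈ 25.987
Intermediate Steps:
D = Rational(-128461717, 48198928) (D = Add(Mul(-1854, Rational(1, 696)), Mul(-2405, Pow(Mul(-1906, -872), -1))) = Add(Rational(-309, 116), Mul(-2405, Pow(1662032, -1))) = Add(Rational(-309, 116), Mul(-2405, Rational(1, 1662032))) = Add(Rational(-309, 116), Rational(-2405, 1662032)) = Rational(-128461717, 48198928) ≈ -2.6652)
Mul(Add(-85, Function('E')(-25, 21)), Pow(Add(D, Mul(2322, Pow(1994, -1))), -1)) = Mul(Add(-85, Add(21, Mul(-1, -25))), Pow(Add(Rational(-128461717, 48198928), Mul(2322, Pow(1994, -1))), -1)) = Mul(Add(-85, Add(21, 25)), Pow(Add(Rational(-128461717, 48198928), Mul(2322, Rational(1, 1994))), -1)) = Mul(Add(-85, 46), Pow(Add(Rational(-128461717, 48198928), Rational(1161, 997)), -1)) = Mul(-39, Pow(Rational(-72117376441, 48054331216), -1)) = Mul(-39, Rational(-48054331216, 72117376441)) = Rational(1874118917424, 72117376441)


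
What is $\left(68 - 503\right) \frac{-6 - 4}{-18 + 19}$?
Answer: $4350$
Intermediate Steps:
$\left(68 - 503\right) \frac{-6 - 4}{-18 + 19} = - 435 \left(- \frac{10}{1}\right) = - 435 \left(\left(-10\right) 1\right) = \left(-435\right) \left(-10\right) = 4350$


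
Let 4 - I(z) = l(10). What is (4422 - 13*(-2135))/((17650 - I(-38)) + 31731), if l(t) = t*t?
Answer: 32177/49477 ≈ 0.65034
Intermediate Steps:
l(t) = t²
I(z) = -96 (I(z) = 4 - 1*10² = 4 - 1*100 = 4 - 100 = -96)
(4422 - 13*(-2135))/((17650 - I(-38)) + 31731) = (4422 - 13*(-2135))/((17650 - 1*(-96)) + 31731) = (4422 + 27755)/((17650 + 96) + 31731) = 32177/(17746 + 31731) = 32177/49477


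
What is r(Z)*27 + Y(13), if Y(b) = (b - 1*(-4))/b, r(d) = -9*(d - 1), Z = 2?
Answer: -3142/13 ≈ -241.69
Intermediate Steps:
r(d) = 9 - 9*d (r(d) = -9*(-1 + d) = 9 - 9*d)
Y(b) = (4 + b)/b (Y(b) = (b + 4)/b = (4 + b)/b)
r(Z)*27 + Y(13) = (9 - 9*2)*27 + (4 + 13)/13 = (9 - 18)*27 + (1/13)*17 = -9*27 + 17/13 = -243 + 17/13 = -3142/13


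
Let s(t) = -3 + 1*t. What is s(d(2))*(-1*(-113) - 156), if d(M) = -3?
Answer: 258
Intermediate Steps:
s(t) = -3 + t
s(d(2))*(-1*(-113) - 156) = (-3 - 3)*(-1*(-113) - 156) = -6*(113 - 156) = -6*(-43) = 258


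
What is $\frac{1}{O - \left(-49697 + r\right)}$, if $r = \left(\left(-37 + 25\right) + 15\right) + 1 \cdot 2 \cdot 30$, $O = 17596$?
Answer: $\frac{1}{67230} \approx 1.4874 \cdot 10^{-5}$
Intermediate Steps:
$r = 63$ ($r = \left(-12 + 15\right) + 2 \cdot 30 = 3 + 60 = 63$)
$\frac{1}{O - \left(-49697 + r\right)} = \frac{1}{17596 + \left(49697 - 63\right)} = \frac{1}{17596 + 49634} = \frac{1}{67230}$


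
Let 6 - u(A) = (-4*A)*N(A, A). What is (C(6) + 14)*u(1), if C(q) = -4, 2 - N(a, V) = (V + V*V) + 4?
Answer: -100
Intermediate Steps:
N(a, V) = -2 - V - V² (N(a, V) = 2 - ((V + V*V) + 4) = 2 - ((V + V²) + 4) = 2 - (4 + V + V²) = 2 + (-4 - V - V²) = -2 - V - V²)
u(A) = 6 + 4*A*(-2 - A - A²) (u(A) = 6 - (-4*A)*(-2 - A - A²) = 6 - (-4)*A*(-2 - A - A²) = 6 + 4*A*(-2 - A - A²))
(C(6) + 14)*u(1) = (-4 + 14)*(6 - 4*1*(2 + 1 + 1²)) = 10*(6 - 4*1*(2 + 1 + 1)) = 10*(6 - 4*1*4) = 10*(6 - 16) = 10*(-10) = -100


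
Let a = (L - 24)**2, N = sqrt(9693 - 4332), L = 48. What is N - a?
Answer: -576 + sqrt(5361) ≈ -502.78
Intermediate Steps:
N = sqrt(5361) ≈ 73.219
a = 576 (a = (48 - 24)**2 = 24**2 = 576)
N - a = sqrt(5361) - 1*576 = sqrt(5361) - 576 = -576 + sqrt(5361)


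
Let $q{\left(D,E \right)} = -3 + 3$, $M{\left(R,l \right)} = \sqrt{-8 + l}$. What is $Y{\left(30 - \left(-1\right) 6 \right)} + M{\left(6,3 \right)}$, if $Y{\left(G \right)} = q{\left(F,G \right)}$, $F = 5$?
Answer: $i \sqrt{5} \approx 2.2361 i$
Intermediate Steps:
$q{\left(D,E \right)} = 0$
$Y{\left(G \right)} = 0$
$Y{\left(30 - \left(-1\right) 6 \right)} + M{\left(6,3 \right)} = 0 + \sqrt{-8 + 3} = 0 + \sqrt{-5} = 0 + i \sqrt{5} = i \sqrt{5}$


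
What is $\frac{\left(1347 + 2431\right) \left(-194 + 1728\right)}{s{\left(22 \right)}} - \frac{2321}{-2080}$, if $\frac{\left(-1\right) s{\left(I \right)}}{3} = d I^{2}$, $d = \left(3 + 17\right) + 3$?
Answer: $- \frac{2994257011}{17365920} \approx -172.42$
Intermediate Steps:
$d = 23$ ($d = 20 + 3 = 23$)
$s{\left(I \right)} = - 69 I^{2}$ ($s{\left(I \right)} = - 3 \cdot 23 I^{2} = - 69 I^{2}$)
$\frac{\left(1347 + 2431\right) \left(-194 + 1728\right)}{s{\left(22 \right)}} - \frac{2321}{-2080} = \frac{\left(1347 + 2431\right) \left(-194 + 1728\right)}{\left(-69\right) 22^{2}} - \frac{2321}{-2080} = \frac{3778 \cdot 1534}{\left(-69\right) 484} - - \frac{2321}{2080} = \frac{5795452}{-33396} + \frac{2321}{2080} = 5795452 \left(- \frac{1}{33396}\right) + \frac{2321}{2080} = - \frac{1448863}{8349} + \frac{2321}{2080} = - \frac{2994257011}{17365920}$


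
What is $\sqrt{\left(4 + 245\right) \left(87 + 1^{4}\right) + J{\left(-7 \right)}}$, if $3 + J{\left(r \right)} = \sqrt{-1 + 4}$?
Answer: $\sqrt{21909 + \sqrt{3}} \approx 148.02$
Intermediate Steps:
$J{\left(r \right)} = -3 + \sqrt{3}$ ($J{\left(r \right)} = -3 + \sqrt{-1 + 4} = -3 + \sqrt{3}$)
$\sqrt{\left(4 + 245\right) \left(87 + 1^{4}\right) + J{\left(-7 \right)}} = \sqrt{\left(4 + 245\right) \left(87 + 1^{4}\right) - \left(3 - \sqrt{3}\right)} = \sqrt{249 \left(87 + 1\right) - \left(3 - \sqrt{3}\right)} = \sqrt{249 \cdot 88 - \left(3 - \sqrt{3}\right)} = \sqrt{21912 - \left(3 - \sqrt{3}\right)} = \sqrt{21909 + \sqrt{3}}$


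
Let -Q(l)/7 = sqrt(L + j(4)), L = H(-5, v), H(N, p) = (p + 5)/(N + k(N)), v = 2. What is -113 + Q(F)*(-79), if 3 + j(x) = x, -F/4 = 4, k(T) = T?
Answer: -113 + 553*sqrt(30)/10 ≈ 189.89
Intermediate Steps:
F = -16 (F = -4*4 = -16)
j(x) = -3 + x
H(N, p) = (5 + p)/(2*N) (H(N, p) = (p + 5)/(N + N) = (5 + p)/((2*N)) = (5 + p)*(1/(2*N)) = (5 + p)/(2*N))
L = -7/10 (L = (1/2)*(5 + 2)/(-5) = (1/2)*(-1/5)*7 = -7/10 ≈ -0.70000)
Q(l) = -7*sqrt(30)/10 (Q(l) = -7*sqrt(-7/10 + (-3 + 4)) = -7*sqrt(-7/10 + 1) = -7*sqrt(30)/10)
-113 + Q(F)*(-79) = -113 - 7*sqrt(30)/10*(-79) = -113 + 553*sqrt(30)/10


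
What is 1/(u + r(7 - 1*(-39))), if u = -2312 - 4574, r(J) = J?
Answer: -1/6840 ≈ -0.00014620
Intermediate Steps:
u = -6886
1/(u + r(7 - 1*(-39))) = 1/(-6886 + (7 - 1*(-39))) = 1/(-6886 + (7 + 39)) = 1/(-6886 + 46) = 1/(-6840) = -1/6840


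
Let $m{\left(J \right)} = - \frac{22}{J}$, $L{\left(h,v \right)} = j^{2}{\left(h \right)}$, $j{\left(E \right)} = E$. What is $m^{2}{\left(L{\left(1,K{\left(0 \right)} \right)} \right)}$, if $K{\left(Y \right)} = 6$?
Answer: $484$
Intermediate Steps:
$L{\left(h,v \right)} = h^{2}$
$m^{2}{\left(L{\left(1,K{\left(0 \right)} \right)} \right)} = \left(- \frac{22}{1^{2}}\right)^{2} = \left(- \frac{22}{1}\right)^{2} = \left(\left(-22\right) 1\right)^{2} = \left(-22\right)^{2} = 484$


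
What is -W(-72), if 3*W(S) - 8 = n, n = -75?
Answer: 67/3 ≈ 22.333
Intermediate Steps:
W(S) = -67/3 (W(S) = 8/3 + (1/3)*(-75) = 8/3 - 25 = -67/3)
-W(-72) = -1*(-67/3) = 67/3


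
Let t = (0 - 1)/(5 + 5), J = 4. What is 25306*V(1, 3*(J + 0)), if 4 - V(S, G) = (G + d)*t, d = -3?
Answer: 619997/5 ≈ 1.2400e+5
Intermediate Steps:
t = -⅒ (t = -1/10 = -1*⅒ = -⅒ ≈ -0.10000)
V(S, G) = 37/10 + G/10 (V(S, G) = 4 - (G - 3)*(-1)/10 = 4 - (-3 + G)*(-1)/10 = 4 - (3/10 - G/10) = 4 + (-3/10 + G/10) = 37/10 + G/10)
25306*V(1, 3*(J + 0)) = 25306*(37/10 + (3*(4 + 0))/10) = 25306*(37/10 + (3*4)/10) = 25306*(37/10 + (⅒)*12) = 25306*(37/10 + 6/5) = 25306*(49/10) = 619997/5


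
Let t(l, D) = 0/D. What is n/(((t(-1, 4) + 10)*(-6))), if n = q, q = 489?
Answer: -163/20 ≈ -8.1500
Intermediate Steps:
t(l, D) = 0
n = 489
n/(((t(-1, 4) + 10)*(-6))) = 489/(((0 + 10)*(-6))) = 489/((10*(-6))) = 489/(-60) = 489*(-1/60) = -163/20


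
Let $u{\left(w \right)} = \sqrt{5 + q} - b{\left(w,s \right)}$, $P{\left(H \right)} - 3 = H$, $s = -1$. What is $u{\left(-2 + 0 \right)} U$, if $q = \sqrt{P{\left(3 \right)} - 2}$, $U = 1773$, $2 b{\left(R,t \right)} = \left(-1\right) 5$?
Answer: $\frac{8865}{2} + 1773 \sqrt{7} \approx 9123.4$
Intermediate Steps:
$b{\left(R,t \right)} = - \frac{5}{2}$ ($b{\left(R,t \right)} = \frac{\left(-1\right) 5}{2} = \frac{1}{2} \left(-5\right) = - \frac{5}{2}$)
$P{\left(H \right)} = 3 + H$
$q = 2$ ($q = \sqrt{\left(3 + 3\right) - 2} = \sqrt{6 - 2} = \sqrt{4} = 2$)
$u{\left(w \right)} = \frac{5}{2} + \sqrt{7}$ ($u{\left(w \right)} = \sqrt{5 + 2} - - \frac{5}{2} = \sqrt{7} + \frac{5}{2} = \frac{5}{2} + \sqrt{7}$)
$u{\left(-2 + 0 \right)} U = \left(\frac{5}{2} + \sqrt{7}\right) 1773 = \frac{8865}{2} + 1773 \sqrt{7}$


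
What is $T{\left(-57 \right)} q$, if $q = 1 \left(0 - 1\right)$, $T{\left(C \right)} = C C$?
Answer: $-3249$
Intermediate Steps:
$T{\left(C \right)} = C^{2}$
$q = -1$ ($q = 1 \left(-1\right) = -1$)
$T{\left(-57 \right)} q = \left(-57\right)^{2} \left(-1\right) = 3249 \left(-1\right) = -3249$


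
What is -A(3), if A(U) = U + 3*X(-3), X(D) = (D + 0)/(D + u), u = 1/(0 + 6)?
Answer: -105/17 ≈ -6.1765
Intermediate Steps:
u = 1/6 ≈ 0.16667
X(D) = D/(1/6 + D) (X(D) = (D + 0)/(D + 1/6) = D/(1/6 + D))
A(U) = 54/17 + U (A(U) = U + 3*(6*(-3)/(1 + 6*(-3))) = U + 3*(6*(-3)/(1 - 18)) = U + 3*(6*(-3)/(-17)) = U + 3*(6*(-3)*(-1/17)) = U + 3*(18/17) = U + 54/17 = 54/17 + U)
-A(3) = -(54/17 + 3) = -1*105/17 = -105/17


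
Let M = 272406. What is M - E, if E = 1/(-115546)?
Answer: 31475423677/115546 ≈ 2.7241e+5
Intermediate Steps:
E = -1/115546 ≈ -8.6546e-6
M - E = 272406 - 1*(-1/115546) = 272406 + 1/115546 = 31475423677/115546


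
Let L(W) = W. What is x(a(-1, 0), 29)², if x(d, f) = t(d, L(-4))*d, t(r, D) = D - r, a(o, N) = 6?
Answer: 3600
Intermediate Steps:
x(d, f) = d*(-4 - d) (x(d, f) = (-4 - d)*d = d*(-4 - d))
x(a(-1, 0), 29)² = (-1*6*(4 + 6))² = (-1*6*10)² = (-60)² = 3600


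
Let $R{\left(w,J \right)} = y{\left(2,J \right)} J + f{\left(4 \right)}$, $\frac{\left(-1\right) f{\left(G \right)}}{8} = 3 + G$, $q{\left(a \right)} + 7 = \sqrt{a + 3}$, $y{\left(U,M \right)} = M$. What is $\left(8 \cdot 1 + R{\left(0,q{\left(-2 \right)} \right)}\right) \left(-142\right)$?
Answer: $1704$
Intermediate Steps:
$q{\left(a \right)} = -7 + \sqrt{3 + a}$ ($q{\left(a \right)} = -7 + \sqrt{a + 3} = -7 + \sqrt{3 + a}$)
$f{\left(G \right)} = -24 - 8 G$ ($f{\left(G \right)} = - 8 \left(3 + G\right) = -24 - 8 G$)
$R{\left(w,J \right)} = -56 + J^{2}$ ($R{\left(w,J \right)} = J J - 56 = J^{2} - 56 = -56 + J^{2}$)
$\left(8 \cdot 1 + R{\left(0,q{\left(-2 \right)} \right)}\right) \left(-142\right) = \left(8 \cdot 1 - \left(56 - \left(-7 + \sqrt{3 - 2}\right)^{2}\right)\right) \left(-142\right) = \left(8 - \left(56 - \left(-7 + \sqrt{1}\right)^{2}\right)\right) \left(-142\right) = \left(8 - \left(56 - \left(-7 + 1\right)^{2}\right)\right) \left(-142\right) = \left(8 - \left(56 - \left(-6\right)^{2}\right)\right) \left(-142\right) = \left(8 + \left(-56 + 36\right)\right) \left(-142\right) = \left(8 - 20\right) \left(-142\right) = \left(-12\right) \left(-142\right) = 1704$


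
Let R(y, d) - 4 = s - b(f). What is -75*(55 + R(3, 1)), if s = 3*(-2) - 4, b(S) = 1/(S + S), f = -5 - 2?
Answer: -51525/14 ≈ -3680.4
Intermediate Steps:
f = -7
b(S) = 1/(2*S)
s = -10 (s = -6 - 4 = -10)
R(y, d) = -83/14 (R(y, d) = 4 + (-10 - 1/(2*(-7))) = 4 + (-10 - (-1)/(2*7)) = 4 + (-10 - 1*(-1/14)) = 4 + (-10 + 1/14) = 4 - 139/14 = -83/14)
-75*(55 + R(3, 1)) = -75*(55 - 83/14) = -75*687/14 = -51525/14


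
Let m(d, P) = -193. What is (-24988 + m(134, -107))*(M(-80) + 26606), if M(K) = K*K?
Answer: -831124086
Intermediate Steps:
M(K) = K²
(-24988 + m(134, -107))*(M(-80) + 26606) = (-24988 - 193)*((-80)² + 26606) = -25181*(6400 + 26606) = -25181*33006 = -831124086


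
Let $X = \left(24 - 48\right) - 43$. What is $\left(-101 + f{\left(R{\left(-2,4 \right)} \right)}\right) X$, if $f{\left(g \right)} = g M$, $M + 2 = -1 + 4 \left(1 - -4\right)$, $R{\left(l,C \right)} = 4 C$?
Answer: $-11457$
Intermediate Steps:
$M = 17$ ($M = -2 - \left(1 - 4 \left(1 - -4\right)\right) = -2 - \left(1 - 4 \left(1 + 4\right)\right) = -2 + \left(-1 + 4 \cdot 5\right) = -2 + \left(-1 + 20\right) = -2 + 19 = 17$)
$f{\left(g \right)} = 17 g$ ($f{\left(g \right)} = g 17 = 17 g$)
$X = -67$ ($X = -24 - 43 = -67$)
$\left(-101 + f{\left(R{\left(-2,4 \right)} \right)}\right) X = \left(-101 + 17 \cdot 4 \cdot 4\right) \left(-67\right) = \left(-101 + 17 \cdot 16\right) \left(-67\right) = \left(-101 + 272\right) \left(-67\right) = 171 \left(-67\right) = -11457$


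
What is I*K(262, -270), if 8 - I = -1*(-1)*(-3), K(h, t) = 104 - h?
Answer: -1738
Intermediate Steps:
I = 11 (I = 8 - (-1*(-1))*(-3) = 8 - (-3) = 8 - 1*(-3) = 8 + 3 = 11)
I*K(262, -270) = 11*(104 - 1*262) = 11*(104 - 262) = 11*(-158) = -1738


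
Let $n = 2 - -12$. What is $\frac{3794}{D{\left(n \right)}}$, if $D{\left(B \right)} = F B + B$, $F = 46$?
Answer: $\frac{271}{47} \approx 5.766$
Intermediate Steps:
$n = 14$ ($n = 2 + 12 = 14$)
$D{\left(B \right)} = 47 B$ ($D{\left(B \right)} = 46 B + B = 47 B$)
$\frac{3794}{D{\left(n \right)}} = \frac{3794}{47 \cdot 14} = \frac{3794}{658} = 3794 \cdot \frac{1}{658} = \frac{271}{47}$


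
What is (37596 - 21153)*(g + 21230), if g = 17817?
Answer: 642049821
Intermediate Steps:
(37596 - 21153)*(g + 21230) = (37596 - 21153)*(17817 + 21230) = 16443*39047 = 642049821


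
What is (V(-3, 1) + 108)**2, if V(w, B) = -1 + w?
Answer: 10816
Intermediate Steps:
(V(-3, 1) + 108)**2 = ((-1 - 3) + 108)**2 = (-4 + 108)**2 = 104**2 = 10816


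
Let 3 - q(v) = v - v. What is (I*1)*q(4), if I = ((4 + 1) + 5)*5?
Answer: 150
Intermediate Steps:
q(v) = 3 (q(v) = 3 - (v - v) = 3 - 1*0 = 3 + 0 = 3)
I = 50 (I = (5 + 5)*5 = 10*5 = 50)
(I*1)*q(4) = (50*1)*3 = 50*3 = 150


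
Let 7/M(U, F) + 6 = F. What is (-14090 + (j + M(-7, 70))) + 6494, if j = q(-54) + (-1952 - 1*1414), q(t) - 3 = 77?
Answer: -696441/64 ≈ -10882.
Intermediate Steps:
q(t) = 80 (q(t) = 3 + 77 = 80)
M(U, F) = 7/(-6 + F)
j = -3286 (j = 80 + (-1952 - 1*1414) = 80 + (-1952 - 1414) = 80 - 3366 = -3286)
(-14090 + (j + M(-7, 70))) + 6494 = (-14090 + (-3286 + 7/(-6 + 70))) + 6494 = (-14090 + (-3286 + 7/64)) + 6494 = (-14090 - 210297/64) + 6494 = -1112057/64 + 6494 = -696441/64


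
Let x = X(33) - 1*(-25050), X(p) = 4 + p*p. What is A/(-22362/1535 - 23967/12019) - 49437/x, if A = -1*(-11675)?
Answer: -5646151259817076/7988208623889 ≈ -706.81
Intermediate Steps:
X(p) = 4 + p²
A = 11675
x = 26143 (x = (4 + 33²) - 1*(-25050) = (4 + 1089) + 25050 = 1093 + 25050 = 26143)
A/(-22362/1535 - 23967/12019) - 49437/x = 11675/(-22362/1535 - 23967/12019) - 49437/26143 = 11675/(-305558223/18449165) - 49437/26143 = 11675*(-18449165/305558223) - 49437/26143 = -215394001375/305558223 - 49437/26143 = -5646151259817076/7988208623889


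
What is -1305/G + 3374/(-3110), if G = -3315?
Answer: -237542/343655 ≈ -0.69122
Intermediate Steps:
-1305/G + 3374/(-3110) = -1305/(-3315) + 3374/(-3110) = -1305*(-1/3315) + 3374*(-1/3110) = 87/221 - 1687/1555 = -237542/343655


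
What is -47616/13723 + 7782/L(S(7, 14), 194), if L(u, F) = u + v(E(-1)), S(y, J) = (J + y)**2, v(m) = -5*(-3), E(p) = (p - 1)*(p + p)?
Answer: 14179915/1042948 ≈ 13.596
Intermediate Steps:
E(p) = 2*p*(-1 + p) (E(p) = (-1 + p)*(2*p) = 2*p*(-1 + p))
v(m) = 15
L(u, F) = 15 + u (L(u, F) = u + 15 = 15 + u)
-47616/13723 + 7782/L(S(7, 14), 194) = -47616/13723 + 7782/(15 + (14 + 7)**2) = -47616*1/13723 + 7782/(15 + 21**2) = -47616/13723 + 7782/(15 + 441) = -47616/13723 + 7782/456 = -47616/13723 + 7782*(1/456) = -47616/13723 + 1297/76 = 14179915/1042948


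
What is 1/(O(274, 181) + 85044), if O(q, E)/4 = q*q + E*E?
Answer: 1/516392 ≈ 1.9365e-6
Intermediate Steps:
O(q, E) = 4*E**2 + 4*q**2 (O(q, E) = 4*(q*q + E*E) = 4*(q**2 + E**2) = 4*(E**2 + q**2) = 4*E**2 + 4*q**2)
1/(O(274, 181) + 85044) = 1/((4*181**2 + 4*274**2) + 85044) = 1/((4*32761 + 4*75076) + 85044) = 1/((131044 + 300304) + 85044) = 1/(431348 + 85044) = 1/516392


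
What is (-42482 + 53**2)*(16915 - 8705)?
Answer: -325715330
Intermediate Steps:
(-42482 + 53**2)*(16915 - 8705) = (-42482 + 2809)*8210 = -39673*8210 = -325715330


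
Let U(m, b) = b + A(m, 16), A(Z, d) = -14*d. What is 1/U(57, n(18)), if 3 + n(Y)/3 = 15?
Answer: -1/188 ≈ -0.0053191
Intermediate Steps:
n(Y) = 36 (n(Y) = -9 + 3*15 = -9 + 45 = 36)
U(m, b) = -224 + b (U(m, b) = b - 14*16 = b - 224 = -224 + b)
1/U(57, n(18)) = 1/(-224 + 36) = 1/(-188) = -1/188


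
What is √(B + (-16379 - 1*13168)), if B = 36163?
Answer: 2*√1654 ≈ 81.339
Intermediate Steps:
√(B + (-16379 - 1*13168)) = √(36163 + (-16379 - 1*13168)) = √(36163 + (-16379 - 13168)) = √(36163 - 29547) = √6616 = 2*√1654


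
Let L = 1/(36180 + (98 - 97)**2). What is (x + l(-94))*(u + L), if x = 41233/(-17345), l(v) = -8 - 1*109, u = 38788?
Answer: -2905853688430142/627559445 ≈ -4.6304e+6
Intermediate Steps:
l(v) = -117 (l(v) = -8 - 109 = -117)
L = 1/36181 (L = 1/(36180 + 1**2) = 1/(36180 + 1) = 1/36181 ≈ 2.7639e-5)
x = -41233/17345 (x = 41233*(-1/17345) = -41233/17345 ≈ -2.3772)
(x + l(-94))*(u + L) = (-41233/17345 - 117)*(38788 + 1/36181) = -2070598/17345*1403388629/36181 = -2905853688430142/627559445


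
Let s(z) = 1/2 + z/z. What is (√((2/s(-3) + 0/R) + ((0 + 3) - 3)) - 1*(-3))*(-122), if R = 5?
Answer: -366 - 244*√3/3 ≈ -506.87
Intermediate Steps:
s(z) = 3/2 (s(z) = 1*(½) + 1 = ½ + 1 = 3/2)
(√((2/s(-3) + 0/R) + ((0 + 3) - 3)) - 1*(-3))*(-122) = (√((2/(3/2) + 0/5) + ((0 + 3) - 3)) - 1*(-3))*(-122) = (√((2*(⅔) + 0*(⅕)) + (3 - 3)) + 3)*(-122) = (√((4/3 + 0) + 0) + 3)*(-122) = (√(4/3 + 0) + 3)*(-122) = (√(4/3) + 3)*(-122) = (2*√3/3 + 3)*(-122) = (3 + 2*√3/3)*(-122) = -366 - 244*√3/3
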